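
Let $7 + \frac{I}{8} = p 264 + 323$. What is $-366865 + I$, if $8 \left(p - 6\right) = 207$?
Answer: $-297017$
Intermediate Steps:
$p = \frac{255}{8}$ ($p = 6 + \frac{1}{8} \cdot 207 = 6 + \frac{207}{8} = \frac{255}{8} \approx 31.875$)
$I = 69848$ ($I = -56 + 8 \left(\frac{255}{8} \cdot 264 + 323\right) = -56 + 8 \left(8415 + 323\right) = -56 + 8 \cdot 8738 = -56 + 69904 = 69848$)
$-366865 + I = -366865 + 69848 = -297017$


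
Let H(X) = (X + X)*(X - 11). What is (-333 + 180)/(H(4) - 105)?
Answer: 153/161 ≈ 0.95031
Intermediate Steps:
H(X) = 2*X*(-11 + X) (H(X) = (2*X)*(-11 + X) = 2*X*(-11 + X))
(-333 + 180)/(H(4) - 105) = (-333 + 180)/(2*4*(-11 + 4) - 105) = -153/(2*4*(-7) - 105) = -153/(-56 - 105) = -153/(-161) = -153*(-1/161) = 153/161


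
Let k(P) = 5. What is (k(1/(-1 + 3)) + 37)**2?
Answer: 1764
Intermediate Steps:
(k(1/(-1 + 3)) + 37)**2 = (5 + 37)**2 = 42**2 = 1764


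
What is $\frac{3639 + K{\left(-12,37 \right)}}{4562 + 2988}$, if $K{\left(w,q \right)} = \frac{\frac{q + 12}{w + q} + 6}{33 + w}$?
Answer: $\frac{955337}{1981875} \approx 0.48204$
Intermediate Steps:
$K{\left(w,q \right)} = \frac{6 + \frac{12 + q}{q + w}}{33 + w}$ ($K{\left(w,q \right)} = \frac{\frac{12 + q}{q + w} + 6}{33 + w} = \frac{6 + \frac{12 + q}{q + w}}{33 + w}$)
$\frac{3639 + K{\left(-12,37 \right)}}{4562 + 2988} = \frac{3639 + \frac{12 + 6 \left(-12\right) + 7 \cdot 37}{\left(-12\right)^{2} + 33 \cdot 37 + 33 \left(-12\right) + 37 \left(-12\right)}}{4562 + 2988} = \frac{3639 + \frac{12 - 72 + 259}{144 + 1221 - 396 - 444}}{7550} = \left(3639 + \frac{1}{525} \cdot 199\right) \frac{1}{7550} = \left(3639 + \frac{199}{525}\right) \frac{1}{7550} = \frac{1910674}{525} \cdot \frac{1}{7550} = \frac{955337}{1981875}$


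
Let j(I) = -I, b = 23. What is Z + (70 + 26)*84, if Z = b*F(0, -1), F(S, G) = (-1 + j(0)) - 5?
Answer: 7926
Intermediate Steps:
F(S, G) = -6 (F(S, G) = (-1 - 1*0) - 5 = (-1 + 0) - 5 = -1 - 5 = -6)
Z = -138 (Z = 23*(-6) = -138)
Z + (70 + 26)*84 = -138 + (70 + 26)*84 = -138 + 96*84 = -138 + 8064 = 7926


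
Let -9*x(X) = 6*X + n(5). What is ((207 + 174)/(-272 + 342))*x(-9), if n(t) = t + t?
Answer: 2794/105 ≈ 26.610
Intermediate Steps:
n(t) = 2*t
x(X) = -10/9 - 2*X/3 (x(X) = -(6*X + 2*5)/9 = -(6*X + 10)/9 = -(10 + 6*X)/9 = -10/9 - 2*X/3)
((207 + 174)/(-272 + 342))*x(-9) = ((207 + 174)/(-272 + 342))*(-10/9 - ⅔*(-9)) = (381/70)*(-10/9 + 6) = (381*(1/70))*(44/9) = (381/70)*(44/9) = 2794/105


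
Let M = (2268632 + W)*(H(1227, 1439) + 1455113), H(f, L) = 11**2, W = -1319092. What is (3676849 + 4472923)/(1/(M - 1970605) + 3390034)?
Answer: 11261362461693089860/4684352105980789671 ≈ 2.4040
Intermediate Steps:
H(f, L) = 121
M = 1381802892360 (M = (2268632 - 1319092)*(121 + 1455113) = 949540*1455234 = 1381802892360)
(3676849 + 4472923)/(1/(M - 1970605) + 3390034) = (3676849 + 4472923)/(1/(1381802892360 - 1970605) + 3390034) = 8149772/(1/1381800921755 + 3390034) = 8149772/(4684352105980789671/1381800921755) = 8149772*(1381800921755/4684352105980789671) = 11261362461693089860/4684352105980789671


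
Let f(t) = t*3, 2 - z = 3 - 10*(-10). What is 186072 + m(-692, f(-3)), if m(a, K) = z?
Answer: 185971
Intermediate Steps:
z = -101 (z = 2 - (3 - 10*(-10)) = 2 - (3 + 100) = 2 - 1*103 = 2 - 103 = -101)
f(t) = 3*t
m(a, K) = -101
186072 + m(-692, f(-3)) = 186072 - 101 = 185971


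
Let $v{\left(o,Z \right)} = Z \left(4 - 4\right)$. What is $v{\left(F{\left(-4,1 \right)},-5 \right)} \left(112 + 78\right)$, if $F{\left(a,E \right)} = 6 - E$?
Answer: $0$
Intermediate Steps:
$v{\left(o,Z \right)} = 0$ ($v{\left(o,Z \right)} = Z 0 = 0$)
$v{\left(F{\left(-4,1 \right)},-5 \right)} \left(112 + 78\right) = 0 \left(112 + 78\right) = 0 \cdot 190 = 0$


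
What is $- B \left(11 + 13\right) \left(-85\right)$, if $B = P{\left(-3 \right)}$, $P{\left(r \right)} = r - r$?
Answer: $0$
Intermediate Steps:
$P{\left(r \right)} = 0$
$B = 0$
$- B \left(11 + 13\right) \left(-85\right) = - 0 \left(11 + 13\right) \left(-85\right) = - 0 \cdot 24 \left(-85\right) = - 0 \left(-85\right) = \left(-1\right) 0 = 0$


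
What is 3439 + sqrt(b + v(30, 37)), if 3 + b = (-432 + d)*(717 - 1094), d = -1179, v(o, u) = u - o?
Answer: 3439 + sqrt(607351) ≈ 4218.3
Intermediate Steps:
b = 607344 (b = -3 + (-432 - 1179)*(717 - 1094) = -3 - 1611*(-377) = -3 + 607347 = 607344)
3439 + sqrt(b + v(30, 37)) = 3439 + sqrt(607344 + (37 - 1*30)) = 3439 + sqrt(607344 + (37 - 30)) = 3439 + sqrt(607344 + 7) = 3439 + sqrt(607351)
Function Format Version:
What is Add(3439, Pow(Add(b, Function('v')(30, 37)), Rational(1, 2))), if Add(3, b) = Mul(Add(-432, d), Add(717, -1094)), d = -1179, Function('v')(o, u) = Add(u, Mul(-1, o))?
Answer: Add(3439, Pow(607351, Rational(1, 2))) ≈ 4218.3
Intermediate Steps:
b = 607344 (b = Add(-3, Mul(Add(-432, -1179), Add(717, -1094))) = Add(-3, Mul(-1611, -377)) = Add(-3, 607347) = 607344)
Add(3439, Pow(Add(b, Function('v')(30, 37)), Rational(1, 2))) = Add(3439, Pow(Add(607344, Add(37, Mul(-1, 30))), Rational(1, 2))) = Add(3439, Pow(Add(607344, Add(37, -30)), Rational(1, 2))) = Add(3439, Pow(Add(607344, 7), Rational(1, 2))) = Add(3439, Pow(607351, Rational(1, 2)))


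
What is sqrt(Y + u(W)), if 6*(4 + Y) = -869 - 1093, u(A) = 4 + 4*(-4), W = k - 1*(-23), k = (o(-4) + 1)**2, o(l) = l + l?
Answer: 7*I*sqrt(7) ≈ 18.52*I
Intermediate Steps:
o(l) = 2*l
k = 49 (k = (2*(-4) + 1)**2 = (-8 + 1)**2 = (-7)**2 = 49)
W = 72 (W = 49 - 1*(-23) = 49 + 23 = 72)
u(A) = -12 (u(A) = 4 - 16 = -12)
Y = -331 (Y = -4 + (-869 - 1093)/6 = -4 + (1/6)*(-1962) = -4 - 327 = -331)
sqrt(Y + u(W)) = sqrt(-331 - 12) = sqrt(-343) = 7*I*sqrt(7)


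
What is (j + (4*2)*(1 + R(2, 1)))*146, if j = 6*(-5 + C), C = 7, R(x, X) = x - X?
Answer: 4088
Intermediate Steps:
j = 12 (j = 6*(-5 + 7) = 6*2 = 12)
(j + (4*2)*(1 + R(2, 1)))*146 = (12 + (4*2)*(1 + (2 - 1*1)))*146 = (12 + 8*(1 + (2 - 1)))*146 = (12 + 8*(1 + 1))*146 = (12 + 8*2)*146 = (12 + 16)*146 = 28*146 = 4088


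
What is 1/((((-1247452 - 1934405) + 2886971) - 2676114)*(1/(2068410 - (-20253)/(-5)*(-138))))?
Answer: -3284241/3713750 ≈ -0.88435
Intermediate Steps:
1/((((-1247452 - 1934405) + 2886971) - 2676114)*(1/(2068410 - (-20253)/(-5)*(-138)))) = 1/(((-3181857 + 2886971) - 2676114)*(1/(2068410 - (-20253)*(-1)/5*(-138)))) = 1/((-294886 - 2676114)*(1/(2068410 - 129*157/5*(-138)))) = 1/((-2971000)*(1/(2068410 - 20253/5*(-138)))) = -1/(2971000*(1/(2068410 + 2794914/5))) = -1/(2971000*(1/(13136964/5))) = -1/(2971000*5/13136964) = -1/2971000*13136964/5 = -3284241/3713750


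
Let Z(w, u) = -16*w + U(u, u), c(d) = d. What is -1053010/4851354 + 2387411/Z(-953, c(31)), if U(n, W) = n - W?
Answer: 5783059804007/36986722896 ≈ 156.35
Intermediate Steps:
Z(w, u) = -16*w (Z(w, u) = -16*w + (u - u) = -16*w + 0 = -16*w)
-1053010/4851354 + 2387411/Z(-953, c(31)) = -1053010/4851354 + 2387411/((-16*(-953))) = -1053010*1/4851354 + 2387411/15248 = -526505/2425677 + 2387411*(1/15248) = -526505/2425677 + 2387411/15248 = 5783059804007/36986722896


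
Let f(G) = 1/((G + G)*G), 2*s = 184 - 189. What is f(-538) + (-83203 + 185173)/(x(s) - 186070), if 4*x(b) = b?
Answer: -94446437263/172342483144 ≈ -0.54802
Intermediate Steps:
s = -5/2 (s = (184 - 189)/2 = (½)*(-5) = -5/2 ≈ -2.5000)
x(b) = b/4
f(G) = 1/(2*G²) (f(G) = 1/(((2*G))*G) = (1/(2*G))/G = 1/(2*G²))
f(-538) + (-83203 + 185173)/(x(s) - 186070) = (½)/(-538)² + (-83203 + 185173)/((¼)*(-5/2) - 186070) = (½)*(1/289444) + 101970/(-5/8 - 186070) = 1/578888 + 101970/(-1488565/8) = 1/578888 + 101970*(-8/1488565) = 1/578888 - 163152/297713 = -94446437263/172342483144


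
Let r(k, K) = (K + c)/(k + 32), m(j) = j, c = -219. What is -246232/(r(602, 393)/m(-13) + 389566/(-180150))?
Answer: 22850272658850/202634317 ≈ 1.1277e+5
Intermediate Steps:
r(k, K) = (-219 + K)/(32 + k) (r(k, K) = (K - 219)/(k + 32) = (-219 + K)/(32 + k))
-246232/(r(602, 393)/m(-13) + 389566/(-180150)) = -246232/(((-219 + 393)/(32 + 602))/(-13) + 389566/(-180150)) = -246232/((174/634)*(-1/13) + 389566*(-1/180150)) = -246232/(((1/634)*174)*(-1/13) - 194783/90075) = -246232/((87/317)*(-1/13) - 194783/90075) = -246232/(-87/4121 - 194783/90075) = -246232/(-810537268/371199075) = -246232*(-371199075/810537268) = 22850272658850/202634317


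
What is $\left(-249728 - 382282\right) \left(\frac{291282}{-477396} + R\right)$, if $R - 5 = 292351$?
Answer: $- \frac{2450255258542915}{13261} \approx -1.8477 \cdot 10^{11}$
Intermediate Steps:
$R = 292356$ ($R = 5 + 292351 = 292356$)
$\left(-249728 - 382282\right) \left(\frac{291282}{-477396} + R\right) = \left(-249728 - 382282\right) \left(\frac{291282}{-477396} + 292356\right) = - 632010 \left(291282 \left(- \frac{1}{477396}\right) + 292356\right) = - 632010 \left(- \frac{48547}{79566} + 292356\right) = \left(-632010\right) \frac{23261548949}{79566} = - \frac{2450255258542915}{13261}$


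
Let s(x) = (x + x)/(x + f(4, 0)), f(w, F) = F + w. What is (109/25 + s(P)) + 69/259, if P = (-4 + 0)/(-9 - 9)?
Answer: 582114/123025 ≈ 4.7317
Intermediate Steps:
P = 2/9 (P = -4/(-18) = -4*(-1/18) = 2/9 ≈ 0.22222)
s(x) = 2*x/(4 + x) (s(x) = (x + x)/(x + (0 + 4)) = (2*x)/(x + 4) = (2*x)/(4 + x) = 2*x/(4 + x))
(109/25 + s(P)) + 69/259 = (109/25 + 2*(2/9)/(4 + 2/9)) + 69/259 = (109*(1/25) + 2*(2/9)/(38/9)) + 69*(1/259) = (109/25 + 2*(2/9)*(9/38)) + 69/259 = (109/25 + 2/19) + 69/259 = 2121/475 + 69/259 = 582114/123025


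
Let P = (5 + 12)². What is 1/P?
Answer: 1/289 ≈ 0.0034602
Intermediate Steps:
P = 289 (P = 17² = 289)
1/P = 1/289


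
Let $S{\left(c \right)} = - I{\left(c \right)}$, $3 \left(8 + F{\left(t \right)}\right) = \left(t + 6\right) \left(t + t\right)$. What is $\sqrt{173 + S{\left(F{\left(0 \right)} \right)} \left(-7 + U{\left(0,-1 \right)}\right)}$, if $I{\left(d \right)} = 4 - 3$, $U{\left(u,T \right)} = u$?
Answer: $6 \sqrt{5} \approx 13.416$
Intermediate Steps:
$I{\left(d \right)} = 1$
$F{\left(t \right)} = -8 + \frac{2 t \left(6 + t\right)}{3}$ ($F{\left(t \right)} = -8 + \frac{\left(t + 6\right) \left(t + t\right)}{3} = -8 + \frac{\left(6 + t\right) 2 t}{3} = -8 + \frac{2 t \left(6 + t\right)}{3}$)
$S{\left(c \right)} = -1$ ($S{\left(c \right)} = \left(-1\right) 1 = -1$)
$\sqrt{173 + S{\left(F{\left(0 \right)} \right)} \left(-7 + U{\left(0,-1 \right)}\right)} = \sqrt{173 - \left(-7 + 0\right)} = \sqrt{173 - -7} = \sqrt{173 + 7} = \sqrt{180} = 6 \sqrt{5}$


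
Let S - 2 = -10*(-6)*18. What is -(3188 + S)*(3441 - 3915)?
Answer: 2023980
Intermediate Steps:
S = 1082 (S = 2 - 10*(-6)*18 = 2 + 60*18 = 2 + 1080 = 1082)
-(3188 + S)*(3441 - 3915) = -(3188 + 1082)*(3441 - 3915) = -4270*(-474) = -1*(-2023980) = 2023980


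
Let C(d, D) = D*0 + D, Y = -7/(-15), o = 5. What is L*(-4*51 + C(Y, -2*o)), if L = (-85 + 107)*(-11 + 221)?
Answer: -988680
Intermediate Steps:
L = 4620 (L = 22*210 = 4620)
Y = 7/15 (Y = -7*(-1/15) = 7/15 ≈ 0.46667)
C(d, D) = D (C(d, D) = 0 + D = D)
L*(-4*51 + C(Y, -2*o)) = 4620*(-4*51 - 2*5) = 4620*(-204 - 10) = 4620*(-214) = -988680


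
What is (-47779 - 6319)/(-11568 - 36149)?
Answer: 54098/47717 ≈ 1.1337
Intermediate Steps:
(-47779 - 6319)/(-11568 - 36149) = -54098/(-47717) = -54098*(-1/47717) = 54098/47717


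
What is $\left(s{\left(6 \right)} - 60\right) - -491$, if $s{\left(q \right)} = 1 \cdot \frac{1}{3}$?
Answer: $\frac{1294}{3} \approx 431.33$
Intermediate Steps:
$s{\left(q \right)} = \frac{1}{3}$ ($s{\left(q \right)} = 1 \cdot \frac{1}{3} = \frac{1}{3}$)
$\left(s{\left(6 \right)} - 60\right) - -491 = \left(\frac{1}{3} - 60\right) - -491 = \left(\frac{1}{3} - 60\right) + 491 = - \frac{179}{3} + 491 = \frac{1294}{3}$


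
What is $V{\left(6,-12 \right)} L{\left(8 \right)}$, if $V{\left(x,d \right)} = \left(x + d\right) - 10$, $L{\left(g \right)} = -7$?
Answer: $112$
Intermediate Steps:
$V{\left(x,d \right)} = -10 + d + x$ ($V{\left(x,d \right)} = \left(d + x\right) - 10 = -10 + d + x$)
$V{\left(6,-12 \right)} L{\left(8 \right)} = \left(-10 - 12 + 6\right) \left(-7\right) = \left(-16\right) \left(-7\right) = 112$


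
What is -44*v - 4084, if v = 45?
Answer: -6064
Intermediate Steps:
-44*v - 4084 = -44*45 - 4084 = -1980 - 4084 = -6064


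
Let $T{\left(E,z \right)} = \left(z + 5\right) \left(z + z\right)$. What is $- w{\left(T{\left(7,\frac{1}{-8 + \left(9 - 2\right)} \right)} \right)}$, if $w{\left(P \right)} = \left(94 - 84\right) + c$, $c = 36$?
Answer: $-46$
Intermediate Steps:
$T{\left(E,z \right)} = 2 z \left(5 + z\right)$ ($T{\left(E,z \right)} = \left(5 + z\right) 2 z = 2 z \left(5 + z\right)$)
$w{\left(P \right)} = 46$ ($w{\left(P \right)} = \left(94 - 84\right) + 36 = 10 + 36 = 46$)
$- w{\left(T{\left(7,\frac{1}{-8 + \left(9 - 2\right)} \right)} \right)} = \left(-1\right) 46 = -46$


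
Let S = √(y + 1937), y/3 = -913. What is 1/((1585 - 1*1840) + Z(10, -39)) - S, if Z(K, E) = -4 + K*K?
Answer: -1/159 - I*√802 ≈ -0.0062893 - 28.32*I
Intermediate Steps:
y = -2739 (y = 3*(-913) = -2739)
Z(K, E) = -4 + K²
S = I*√802 (S = √(-2739 + 1937) = √(-802) = I*√802 ≈ 28.32*I)
1/((1585 - 1*1840) + Z(10, -39)) - S = 1/((1585 - 1*1840) + (-4 + 10²)) - I*√802 = 1/((1585 - 1840) + (-4 + 100)) - I*√802 = 1/(-255 + 96) - I*√802 = 1/(-159) - I*√802 = -1/159 - I*√802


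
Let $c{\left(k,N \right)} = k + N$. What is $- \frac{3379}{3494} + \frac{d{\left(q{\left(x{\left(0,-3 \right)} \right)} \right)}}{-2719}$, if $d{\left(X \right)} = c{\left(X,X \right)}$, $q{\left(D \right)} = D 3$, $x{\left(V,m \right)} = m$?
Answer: $- \frac{9124609}{9500186} \approx -0.96047$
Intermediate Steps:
$q{\left(D \right)} = 3 D$
$c{\left(k,N \right)} = N + k$
$d{\left(X \right)} = 2 X$ ($d{\left(X \right)} = X + X = 2 X$)
$- \frac{3379}{3494} + \frac{d{\left(q{\left(x{\left(0,-3 \right)} \right)} \right)}}{-2719} = - \frac{3379}{3494} + \frac{2 \cdot 3 \left(-3\right)}{-2719} = \left(-3379\right) \frac{1}{3494} + 2 \left(-9\right) \left(- \frac{1}{2719}\right) = - \frac{3379}{3494} - - \frac{18}{2719} = - \frac{3379}{3494} + \frac{18}{2719} = - \frac{9124609}{9500186}$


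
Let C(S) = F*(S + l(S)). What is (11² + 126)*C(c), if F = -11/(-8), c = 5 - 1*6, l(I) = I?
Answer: -2717/4 ≈ -679.25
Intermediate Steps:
c = -1 (c = 5 - 6 = -1)
F = 11/8 (F = -11*(-⅛) = 11/8 ≈ 1.3750)
C(S) = 11*S/4 (C(S) = 11*(S + S)/8 = 11*(2*S)/8 = 11*S/4)
(11² + 126)*C(c) = (11² + 126)*((11/4)*(-1)) = (121 + 126)*(-11/4) = 247*(-11/4) = -2717/4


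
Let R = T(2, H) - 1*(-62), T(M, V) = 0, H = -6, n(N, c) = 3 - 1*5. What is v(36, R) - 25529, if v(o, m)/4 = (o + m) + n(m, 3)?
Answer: -25145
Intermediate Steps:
n(N, c) = -2 (n(N, c) = 3 - 5 = -2)
R = 62 (R = 0 - 1*(-62) = 0 + 62 = 62)
v(o, m) = -8 + 4*m + 4*o (v(o, m) = 4*((o + m) - 2) = 4*((m + o) - 2) = 4*(-2 + m + o) = -8 + 4*m + 4*o)
v(36, R) - 25529 = (-8 + 4*62 + 4*36) - 25529 = (-8 + 248 + 144) - 25529 = 384 - 25529 = -25145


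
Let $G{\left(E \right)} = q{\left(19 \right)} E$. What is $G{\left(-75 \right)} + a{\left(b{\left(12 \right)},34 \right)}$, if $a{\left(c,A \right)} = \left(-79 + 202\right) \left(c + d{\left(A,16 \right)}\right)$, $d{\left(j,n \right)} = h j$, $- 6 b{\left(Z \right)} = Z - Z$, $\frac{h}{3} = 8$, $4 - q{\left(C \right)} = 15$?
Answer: $101193$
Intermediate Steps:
$q{\left(C \right)} = -11$ ($q{\left(C \right)} = 4 - 15 = -11$)
$h = 24$ ($h = 3 \cdot 8 = 24$)
$b{\left(Z \right)} = 0$ ($b{\left(Z \right)} = - \frac{Z - Z}{6} = \left(- \frac{1}{6}\right) 0 = 0$)
$d{\left(j,n \right)} = 24 j$
$a{\left(c,A \right)} = 123 c + 2952 A$ ($a{\left(c,A \right)} = \left(-79 + 202\right) \left(c + 24 A\right) = 123 \left(c + 24 A\right) = 123 c + 2952 A$)
$G{\left(E \right)} = - 11 E$
$G{\left(-75 \right)} + a{\left(b{\left(12 \right)},34 \right)} = \left(-11\right) \left(-75\right) + \left(123 \cdot 0 + 2952 \cdot 34\right) = 825 + \left(0 + 100368\right) = 825 + 100368 = 101193$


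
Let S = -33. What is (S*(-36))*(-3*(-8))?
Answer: 28512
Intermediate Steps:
(S*(-36))*(-3*(-8)) = (-33*(-36))*(-3*(-8)) = 1188*24 = 28512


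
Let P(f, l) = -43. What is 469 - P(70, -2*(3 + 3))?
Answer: 512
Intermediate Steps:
469 - P(70, -2*(3 + 3)) = 469 - 1*(-43) = 469 + 43 = 512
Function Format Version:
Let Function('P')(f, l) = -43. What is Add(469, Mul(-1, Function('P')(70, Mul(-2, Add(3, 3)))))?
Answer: 512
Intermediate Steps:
Add(469, Mul(-1, Function('P')(70, Mul(-2, Add(3, 3))))) = Add(469, Mul(-1, -43)) = Add(469, 43) = 512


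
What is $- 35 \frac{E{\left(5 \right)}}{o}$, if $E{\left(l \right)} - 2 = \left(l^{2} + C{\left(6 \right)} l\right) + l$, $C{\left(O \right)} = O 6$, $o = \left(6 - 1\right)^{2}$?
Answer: $- \frac{1484}{5} \approx -296.8$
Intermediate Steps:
$o = 25$ ($o = 5^{2} = 25$)
$C{\left(O \right)} = 6 O$
$E{\left(l \right)} = 2 + l^{2} + 37 l$ ($E{\left(l \right)} = 2 + \left(\left(l^{2} + 6 \cdot 6 l\right) + l\right) = 2 + \left(\left(l^{2} + 36 l\right) + l\right) = 2 + \left(l^{2} + 37 l\right) = 2 + l^{2} + 37 l$)
$- 35 \frac{E{\left(5 \right)}}{o} = - 35 \frac{2 + 5^{2} + 37 \cdot 5}{25} = - 35 \left(2 + 25 + 185\right) \frac{1}{25} = - 35 \cdot 212 \cdot \frac{1}{25} = \left(-35\right) \frac{212}{25} = - \frac{1484}{5}$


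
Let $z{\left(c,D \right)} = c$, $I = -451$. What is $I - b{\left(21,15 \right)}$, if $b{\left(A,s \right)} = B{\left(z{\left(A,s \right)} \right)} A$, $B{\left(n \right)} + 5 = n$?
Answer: $-787$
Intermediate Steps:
$B{\left(n \right)} = -5 + n$
$b{\left(A,s \right)} = A \left(-5 + A\right)$ ($b{\left(A,s \right)} = \left(-5 + A\right) A = A \left(-5 + A\right)$)
$I - b{\left(21,15 \right)} = -451 - 21 \left(-5 + 21\right) = -451 - 21 \cdot 16 = -451 - 336 = -787$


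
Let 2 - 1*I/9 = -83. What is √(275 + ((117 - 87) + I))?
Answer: √1070 ≈ 32.711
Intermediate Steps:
I = 765 (I = 18 - 9*(-83) = 18 + 747 = 765)
√(275 + ((117 - 87) + I)) = √(275 + ((117 - 87) + 765)) = √(275 + (30 + 765)) = √(275 + 795) = √1070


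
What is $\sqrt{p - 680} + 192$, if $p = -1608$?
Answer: $192 + 4 i \sqrt{143} \approx 192.0 + 47.833 i$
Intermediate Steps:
$\sqrt{p - 680} + 192 = \sqrt{-1608 - 680} + 192 = \sqrt{-2288} + 192 = 4 i \sqrt{143} + 192 = 192 + 4 i \sqrt{143}$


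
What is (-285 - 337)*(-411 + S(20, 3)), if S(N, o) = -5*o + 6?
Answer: 261240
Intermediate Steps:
S(N, o) = 6 - 5*o
(-285 - 337)*(-411 + S(20, 3)) = (-285 - 337)*(-411 + (6 - 5*3)) = -622*(-411 + (6 - 15)) = -622*(-411 - 9) = -622*(-420) = 261240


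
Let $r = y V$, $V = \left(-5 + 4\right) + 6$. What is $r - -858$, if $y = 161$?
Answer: $1663$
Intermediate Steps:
$V = 5$ ($V = -1 + 6 = 5$)
$r = 805$ ($r = 161 \cdot 5 = 805$)
$r - -858 = 805 - -858 = 805 + 858 = 1663$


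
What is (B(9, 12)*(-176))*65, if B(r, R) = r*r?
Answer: -926640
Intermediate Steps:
B(r, R) = r²
(B(9, 12)*(-176))*65 = (9²*(-176))*65 = (81*(-176))*65 = -14256*65 = -926640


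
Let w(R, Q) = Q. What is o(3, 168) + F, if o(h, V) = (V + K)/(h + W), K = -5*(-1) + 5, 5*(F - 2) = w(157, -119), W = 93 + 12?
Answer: -5441/270 ≈ -20.152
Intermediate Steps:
W = 105
F = -109/5 (F = 2 + (⅕)*(-119) = 2 - 119/5 = -109/5 ≈ -21.800)
K = 10 (K = 5 + 5 = 10)
o(h, V) = (10 + V)/(105 + h) (o(h, V) = (V + 10)/(h + 105) = (10 + V)/(105 + h))
o(3, 168) + F = (10 + 168)/(105 + 3) - 109/5 = 178/108 - 109/5 = (1/108)*178 - 109/5 = 89/54 - 109/5 = -5441/270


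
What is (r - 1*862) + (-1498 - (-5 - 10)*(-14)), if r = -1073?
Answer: -3643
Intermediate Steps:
(r - 1*862) + (-1498 - (-5 - 10)*(-14)) = (-1073 - 1*862) + (-1498 - (-5 - 10)*(-14)) = (-1073 - 862) + (-1498 - (-15)*(-14)) = -1935 + (-1498 - 1*210) = -1935 + (-1498 - 210) = -1935 - 1708 = -3643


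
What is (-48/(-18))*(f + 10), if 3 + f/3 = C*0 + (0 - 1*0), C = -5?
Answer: 8/3 ≈ 2.6667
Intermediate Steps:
f = -9 (f = -9 + 3*(-5*0 + (0 - 1*0)) = -9 + 3*(0 + (0 + 0)) = -9 + 3*(0 + 0) = -9 + 3*0 = -9 + 0 = -9)
(-48/(-18))*(f + 10) = (-48/(-18))*(-9 + 10) = -48*(-1/18)*1 = (8/3)*1 = 8/3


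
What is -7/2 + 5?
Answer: 3/2 ≈ 1.5000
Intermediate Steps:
-7/2 + 5 = 3/2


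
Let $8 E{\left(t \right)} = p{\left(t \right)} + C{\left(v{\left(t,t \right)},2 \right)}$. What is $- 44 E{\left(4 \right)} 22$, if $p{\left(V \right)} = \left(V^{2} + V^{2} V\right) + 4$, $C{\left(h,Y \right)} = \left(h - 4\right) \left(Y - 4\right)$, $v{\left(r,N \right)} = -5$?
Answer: $-12342$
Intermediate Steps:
$C{\left(h,Y \right)} = \left(-4 + Y\right) \left(-4 + h\right)$ ($C{\left(h,Y \right)} = \left(-4 + h\right) \left(-4 + Y\right) = \left(-4 + Y\right) \left(-4 + h\right)$)
$p{\left(V \right)} = 4 + V^{2} + V^{3}$ ($p{\left(V \right)} = \left(V^{2} + V^{3}\right) + 4 = 4 + V^{2} + V^{3}$)
$E{\left(t \right)} = \frac{11}{4} + \frac{t^{2}}{8} + \frac{t^{3}}{8}$ ($E{\left(t \right)} = \frac{\left(4 + t^{2} + t^{3}\right) + \left(16 - 8 - -20 + 2 \left(-5\right)\right)}{8} = \frac{\left(4 + t^{2} + t^{3}\right) + \left(16 - 8 + 20 - 10\right)}{8} = \frac{\left(4 + t^{2} + t^{3}\right) + 18}{8} = \frac{22 + t^{2} + t^{3}}{8} = \frac{11}{4} + \frac{t^{2}}{8} + \frac{t^{3}}{8}$)
$- 44 E{\left(4 \right)} 22 = - 44 \left(\frac{11}{4} + \frac{4^{2}}{8} + \frac{4^{3}}{8}\right) 22 = - 44 \left(\frac{11}{4} + \frac{1}{8} \cdot 16 + \frac{1}{8} \cdot 64\right) 22 = - 44 \left(\frac{11}{4} + 2 + 8\right) 22 = \left(-44\right) \frac{51}{4} \cdot 22 = \left(-561\right) 22 = -12342$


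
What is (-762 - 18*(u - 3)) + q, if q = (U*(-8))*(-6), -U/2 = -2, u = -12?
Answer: -300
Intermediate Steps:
U = 4 (U = -2*(-2) = 4)
q = 192 (q = (4*(-8))*(-6) = -32*(-6) = 192)
(-762 - 18*(u - 3)) + q = (-762 - 18*(-12 - 3)) + 192 = (-762 - 18*(-15)) + 192 = (-762 + 270) + 192 = -492 + 192 = -300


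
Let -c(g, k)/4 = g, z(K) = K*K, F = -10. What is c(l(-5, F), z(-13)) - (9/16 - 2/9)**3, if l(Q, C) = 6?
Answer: -71781265/2985984 ≈ -24.039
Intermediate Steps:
z(K) = K**2
c(g, k) = -4*g
c(l(-5, F), z(-13)) - (9/16 - 2/9)**3 = -4*6 - (9/16 - 2/9)**3 = -24 - (9*(1/16) - 2*1/9)**3 = -24 - (9/16 - 2/9)**3 = -24 - (49/144)**3 = -24 - 1*117649/2985984 = -24 - 117649/2985984 = -71781265/2985984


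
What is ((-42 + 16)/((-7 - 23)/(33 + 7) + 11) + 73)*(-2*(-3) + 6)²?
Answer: 416016/41 ≈ 10147.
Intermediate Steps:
((-42 + 16)/((-7 - 23)/(33 + 7) + 11) + 73)*(-2*(-3) + 6)² = (-26/(-30/40 + 11) + 73)*(6 + 6)² = (-26/(-30*1/40 + 11) + 73)*12² = (-26/(-¾ + 11) + 73)*144 = (-26/41/4 + 73)*144 = (-26*4/41 + 73)*144 = (-104/41 + 73)*144 = (2889/41)*144 = 416016/41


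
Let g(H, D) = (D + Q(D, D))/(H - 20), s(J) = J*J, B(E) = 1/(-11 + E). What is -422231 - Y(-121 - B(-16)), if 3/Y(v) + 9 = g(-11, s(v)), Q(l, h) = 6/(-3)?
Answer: -4589097357362/10868689 ≈ -4.2223e+5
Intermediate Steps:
s(J) = J**2
Q(l, h) = -2 (Q(l, h) = 6*(-1/3) = -2)
g(H, D) = (-2 + D)/(-20 + H) (g(H, D) = (D - 2)/(H - 20) = (-2 + D)/(-20 + H))
Y(v) = 3/(-277/31 - v**2/31) (Y(v) = 3/(-9 + (-2 + v**2)/(-20 - 11)) = 3/(-9 + (-2 + v**2)/(-31)) = 3/(-9 - (-2 + v**2)/31) = 3/(-9 + (2/31 - v**2/31)) = 3/(-277/31 - v**2/31))
-422231 - Y(-121 - B(-16)) = -422231 - (-93)/(277 + (-121 - 1/(-11 - 16))**2) = -422231 - (-93)/(277 + (-121 - 1/(-27))**2) = -422231 - (-93)/(277 + (-121 - 1*(-1/27))**2) = -422231 - (-93)/(277 + (-121 + 1/27)**2) = -422231 - (-93)/(277 + (-3266/27)**2) = -422231 - (-93)/(277 + 10666756/729) = -422231 - (-93)/10868689/729 = -422231 - (-93)*729/10868689 = -422231 - 1*(-67797/10868689) = -422231 + 67797/10868689 = -4589097357362/10868689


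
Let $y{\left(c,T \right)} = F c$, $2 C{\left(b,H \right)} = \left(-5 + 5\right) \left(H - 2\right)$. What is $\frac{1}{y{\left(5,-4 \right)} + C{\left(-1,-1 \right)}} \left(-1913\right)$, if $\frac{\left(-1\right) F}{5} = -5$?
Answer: $- \frac{1913}{125} \approx -15.304$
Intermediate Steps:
$F = 25$ ($F = \left(-5\right) \left(-5\right) = 25$)
$C{\left(b,H \right)} = 0$ ($C{\left(b,H \right)} = \frac{\left(-5 + 5\right) \left(H - 2\right)}{2} = \frac{0 \left(-2 + H\right)}{2} = \frac{1}{2} \cdot 0 = 0$)
$y{\left(c,T \right)} = 25 c$
$\frac{1}{y{\left(5,-4 \right)} + C{\left(-1,-1 \right)}} \left(-1913\right) = \frac{1}{25 \cdot 5 + 0} \left(-1913\right) = \frac{1}{125 + 0} \left(-1913\right) = \frac{1}{125} \left(-1913\right) = - \frac{1913}{125}$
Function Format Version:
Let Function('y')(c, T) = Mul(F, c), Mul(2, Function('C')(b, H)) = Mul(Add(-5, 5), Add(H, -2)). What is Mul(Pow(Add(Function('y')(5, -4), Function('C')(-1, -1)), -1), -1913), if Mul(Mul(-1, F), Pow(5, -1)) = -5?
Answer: Rational(-1913, 125) ≈ -15.304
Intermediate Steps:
F = 25 (F = Mul(-5, -5) = 25)
Function('C')(b, H) = 0 (Function('C')(b, H) = Mul(Rational(1, 2), Mul(Add(-5, 5), Add(H, -2))) = Mul(Rational(1, 2), Mul(0, Add(-2, H))) = Mul(Rational(1, 2), 0) = 0)
Function('y')(c, T) = Mul(25, c)
Mul(Pow(Add(Function('y')(5, -4), Function('C')(-1, -1)), -1), -1913) = Mul(Pow(Add(Mul(25, 5), 0), -1), -1913) = Mul(Pow(Add(125, 0), -1), -1913) = Mul(Pow(125, -1), -1913) = Mul(Rational(1, 125), -1913) = Rational(-1913, 125)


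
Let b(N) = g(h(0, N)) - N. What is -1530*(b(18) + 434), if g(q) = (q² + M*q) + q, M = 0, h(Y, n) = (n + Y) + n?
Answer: -2674440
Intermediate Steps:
h(Y, n) = Y + 2*n (h(Y, n) = (Y + n) + n = Y + 2*n)
g(q) = q + q² (g(q) = (q² + 0*q) + q = (q² + 0) + q = q² + q = q + q²)
b(N) = -N + 2*N*(1 + 2*N) (b(N) = (0 + 2*N)*(1 + (0 + 2*N)) - N = (2*N)*(1 + 2*N) - N = 2*N*(1 + 2*N) - N = -N + 2*N*(1 + 2*N))
-1530*(b(18) + 434) = -1530*(18*(1 + 4*18) + 434) = -1530*(18*(1 + 72) + 434) = -1530*(18*73 + 434) = -1530*(1314 + 434) = -1530*1748 = -2674440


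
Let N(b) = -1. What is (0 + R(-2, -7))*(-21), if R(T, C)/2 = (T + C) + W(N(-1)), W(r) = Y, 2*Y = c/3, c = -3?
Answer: 399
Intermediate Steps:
Y = -1/2 (Y = (-3/3)/2 = (-3*1/3)/2 = (1/2)*(-1) = -1/2 ≈ -0.50000)
W(r) = -1/2
R(T, C) = -1 + 2*C + 2*T (R(T, C) = 2*((T + C) - 1/2) = 2*((C + T) - 1/2) = 2*(-1/2 + C + T) = -1 + 2*C + 2*T)
(0 + R(-2, -7))*(-21) = (0 + (-1 + 2*(-7) + 2*(-2)))*(-21) = (0 + (-1 - 14 - 4))*(-21) = (0 - 19)*(-21) = -19*(-21) = 399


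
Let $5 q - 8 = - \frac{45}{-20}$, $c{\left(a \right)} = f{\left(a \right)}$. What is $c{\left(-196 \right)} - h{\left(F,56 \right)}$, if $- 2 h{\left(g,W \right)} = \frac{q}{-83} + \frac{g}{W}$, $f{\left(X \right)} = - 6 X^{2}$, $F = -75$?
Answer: $- \frac{10713485779}{46480} \approx -2.305 \cdot 10^{5}$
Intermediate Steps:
$c{\left(a \right)} = - 6 a^{2}$
$q = \frac{41}{20}$ ($q = \frac{8}{5} + \frac{\left(-45\right) \frac{1}{-20}}{5} = \frac{8}{5} + \frac{\left(-45\right) \left(- \frac{1}{20}\right)}{5} = \frac{8}{5} + \frac{1}{5} \cdot \frac{9}{4} = \frac{8}{5} + \frac{9}{20} = \frac{41}{20} \approx 2.05$)
$h{\left(g,W \right)} = \frac{41}{3320} - \frac{g}{2 W}$ ($h{\left(g,W \right)} = - \frac{\frac{41}{20 \left(-83\right)} + \frac{g}{W}}{2} = - \frac{\frac{41}{20} \left(- \frac{1}{83}\right) + \frac{g}{W}}{2} = - \frac{- \frac{41}{1660} + \frac{g}{W}}{2} = \frac{41}{3320} - \frac{g}{2 W}$)
$c{\left(-196 \right)} - h{\left(F,56 \right)} = - 6 \left(-196\right)^{2} - \left(\frac{41}{3320} - - \frac{75}{2 \cdot 56}\right) = \left(-6\right) 38416 - \left(\frac{41}{3320} - \left(- \frac{75}{2}\right) \frac{1}{56}\right) = -230496 - \left(\frac{41}{3320} + \frac{75}{112}\right) = -230496 - \frac{31699}{46480} = - \frac{10713485779}{46480}$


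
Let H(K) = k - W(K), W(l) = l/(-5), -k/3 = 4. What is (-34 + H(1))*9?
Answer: -2061/5 ≈ -412.20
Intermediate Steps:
k = -12 (k = -3*4 = -12)
W(l) = -l/5 (W(l) = l*(-1/5) = -l/5)
H(K) = -12 + K/5 (H(K) = -12 - (-1)*K/5 = -12 + K/5)
(-34 + H(1))*9 = (-34 + (-12 + (1/5)*1))*9 = (-34 + (-12 + 1/5))*9 = (-34 - 59/5)*9 = -229/5*9 = -2061/5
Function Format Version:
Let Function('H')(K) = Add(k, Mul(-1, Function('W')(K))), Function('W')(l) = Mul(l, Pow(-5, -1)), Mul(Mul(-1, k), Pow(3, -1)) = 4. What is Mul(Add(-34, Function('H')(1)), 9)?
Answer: Rational(-2061, 5) ≈ -412.20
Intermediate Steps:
k = -12 (k = Mul(-3, 4) = -12)
Function('W')(l) = Mul(Rational(-1, 5), l) (Function('W')(l) = Mul(l, Rational(-1, 5)) = Mul(Rational(-1, 5), l))
Function('H')(K) = Add(-12, Mul(Rational(1, 5), K)) (Function('H')(K) = Add(-12, Mul(-1, Mul(Rational(-1, 5), K))) = Add(-12, Mul(Rational(1, 5), K)))
Mul(Add(-34, Function('H')(1)), 9) = Mul(Add(-34, Add(-12, Mul(Rational(1, 5), 1))), 9) = Mul(Add(-34, Add(-12, Rational(1, 5))), 9) = Mul(Add(-34, Rational(-59, 5)), 9) = Mul(Rational(-229, 5), 9) = Rational(-2061, 5)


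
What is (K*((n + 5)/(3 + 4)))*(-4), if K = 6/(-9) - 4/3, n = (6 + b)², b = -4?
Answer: 72/7 ≈ 10.286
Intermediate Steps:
n = 4 (n = (6 - 4)² = 2² = 4)
K = -2 (K = 6*(-⅑) - 4*⅓ = -⅔ - 4/3 = -2)
(K*((n + 5)/(3 + 4)))*(-4) = -2*(4 + 5)/(3 + 4)*(-4) = -18/7*(-4) = 72/7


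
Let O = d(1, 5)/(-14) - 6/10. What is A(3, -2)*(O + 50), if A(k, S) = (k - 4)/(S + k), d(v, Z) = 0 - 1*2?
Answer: -1734/35 ≈ -49.543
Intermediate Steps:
d(v, Z) = -2 (d(v, Z) = 0 - 2 = -2)
A(k, S) = (-4 + k)/(S + k)
O = -16/35 (O = -2/(-14) - 6/10 = -2*(-1/14) - 6*1/10 = 1/7 - 3/5 = -16/35 ≈ -0.45714)
A(3, -2)*(O + 50) = ((-4 + 3)/(-2 + 3))*(-16/35 + 50) = (-1/1)*(1734/35) = (1*(-1))*(1734/35) = -1*1734/35 = -1734/35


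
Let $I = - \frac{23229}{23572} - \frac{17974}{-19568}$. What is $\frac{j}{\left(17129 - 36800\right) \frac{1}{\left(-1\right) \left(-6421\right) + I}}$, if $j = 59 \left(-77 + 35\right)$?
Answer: $\frac{152897745322917}{189028841692} \approx 808.86$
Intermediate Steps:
$I = - \frac{3857743}{57657112}$ ($I = \left(-23229\right) \frac{1}{23572} - - \frac{8987}{9784} = - \frac{23229}{23572} + \frac{8987}{9784} = - \frac{3857743}{57657112} \approx -0.066908$)
$j = -2478$ ($j = 59 \left(-42\right) = -2478$)
$\frac{j}{\left(17129 - 36800\right) \frac{1}{\left(-1\right) \left(-6421\right) + I}} = - \frac{2478}{\left(17129 - 36800\right) \frac{1}{\left(-1\right) \left(-6421\right) - \frac{3857743}{57657112}}} = - \frac{2478}{\left(-19671\right) \frac{1}{6421 - \frac{3857743}{57657112}}} = - \frac{2478}{\left(-19671\right) \frac{1}{\frac{370212458409}{57657112}}} = - \frac{2478}{\left(-19671\right) \frac{57657112}{370212458409}} = - \frac{2478}{- \frac{378057683384}{123404152803}} = \left(-2478\right) \left(- \frac{123404152803}{378057683384}\right) = \frac{152897745322917}{189028841692}$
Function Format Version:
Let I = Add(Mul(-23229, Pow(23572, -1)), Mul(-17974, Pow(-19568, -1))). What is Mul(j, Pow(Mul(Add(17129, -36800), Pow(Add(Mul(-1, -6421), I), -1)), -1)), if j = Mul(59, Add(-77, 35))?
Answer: Rational(152897745322917, 189028841692) ≈ 808.86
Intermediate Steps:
I = Rational(-3857743, 57657112) (I = Add(Mul(-23229, Rational(1, 23572)), Mul(-17974, Rational(-1, 19568))) = Add(Rational(-23229, 23572), Rational(8987, 9784)) = Rational(-3857743, 57657112) ≈ -0.066908)
j = -2478 (j = Mul(59, -42) = -2478)
Mul(j, Pow(Mul(Add(17129, -36800), Pow(Add(Mul(-1, -6421), I), -1)), -1)) = Mul(-2478, Pow(Mul(Add(17129, -36800), Pow(Add(Mul(-1, -6421), Rational(-3857743, 57657112)), -1)), -1)) = Mul(-2478, Pow(Mul(-19671, Pow(Add(6421, Rational(-3857743, 57657112)), -1)), -1)) = Mul(-2478, Pow(Mul(-19671, Pow(Rational(370212458409, 57657112), -1)), -1)) = Mul(-2478, Pow(Mul(-19671, Rational(57657112, 370212458409)), -1)) = Mul(-2478, Pow(Rational(-378057683384, 123404152803), -1)) = Mul(-2478, Rational(-123404152803, 378057683384)) = Rational(152897745322917, 189028841692)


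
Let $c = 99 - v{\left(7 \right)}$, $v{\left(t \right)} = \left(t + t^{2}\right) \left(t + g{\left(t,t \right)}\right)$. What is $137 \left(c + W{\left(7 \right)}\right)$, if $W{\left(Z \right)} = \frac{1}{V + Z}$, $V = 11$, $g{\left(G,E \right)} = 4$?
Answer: $- \frac{1274785}{18} \approx -70821.0$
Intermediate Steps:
$v{\left(t \right)} = \left(4 + t\right) \left(t + t^{2}\right)$ ($v{\left(t \right)} = \left(t + t^{2}\right) \left(t + 4\right) = \left(t + t^{2}\right) \left(4 + t\right) = \left(4 + t\right) \left(t + t^{2}\right)$)
$W{\left(Z \right)} = \frac{1}{11 + Z}$
$c = -517$ ($c = 99 - 7 \left(4 + 7^{2} + 5 \cdot 7\right) = 99 - 7 \left(4 + 49 + 35\right) = 99 - 7 \cdot 88 = 99 - 616 = -517$)
$137 \left(c + W{\left(7 \right)}\right) = 137 \left(-517 + \frac{1}{11 + 7}\right) = 137 \left(-517 + \frac{1}{18}\right) = 137 \left(- \frac{9305}{18}\right) = - \frac{1274785}{18}$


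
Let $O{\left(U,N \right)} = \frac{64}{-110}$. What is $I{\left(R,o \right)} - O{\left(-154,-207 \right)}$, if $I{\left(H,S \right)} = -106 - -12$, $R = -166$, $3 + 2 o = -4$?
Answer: $- \frac{5138}{55} \approx -93.418$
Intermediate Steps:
$O{\left(U,N \right)} = - \frac{32}{55}$ ($O{\left(U,N \right)} = 64 \left(- \frac{1}{110}\right) = - \frac{32}{55}$)
$o = - \frac{7}{2}$ ($o = - \frac{3}{2} + \frac{1}{2} \left(-4\right) = - \frac{3}{2} - 2 = - \frac{7}{2} \approx -3.5$)
$I{\left(H,S \right)} = -94$ ($I{\left(H,S \right)} = -106 + 12 = -94$)
$I{\left(R,o \right)} - O{\left(-154,-207 \right)} = -94 - - \frac{32}{55} = -94 + \frac{32}{55} = - \frac{5138}{55}$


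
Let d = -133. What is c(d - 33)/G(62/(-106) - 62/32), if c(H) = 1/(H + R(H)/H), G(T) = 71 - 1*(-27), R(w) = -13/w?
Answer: -13778/224141141 ≈ -6.1470e-5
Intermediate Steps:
G(T) = 98 (G(T) = 71 + 27 = 98)
c(H) = 1/(H - 13/H²) (c(H) = 1/(H + (-13/H)/H) = 1/(H - 13/H²))
c(d - 33)/G(62/(-106) - 62/32) = ((-133 - 33)²/(-13 + (-133 - 33)³))/98 = ((-166)²/(-13 + (-166)³))*(1/98) = (27556/(-13 - 4574296))*(1/98) = (27556/(-4574309))*(1/98) = (27556*(-1/4574309))*(1/98) = -27556/4574309*1/98 = -13778/224141141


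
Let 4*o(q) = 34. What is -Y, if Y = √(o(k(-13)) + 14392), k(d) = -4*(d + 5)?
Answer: -√57602/2 ≈ -120.00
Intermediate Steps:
k(d) = -20 - 4*d (k(d) = -4*(5 + d) = -20 - 4*d)
o(q) = 17/2 (o(q) = (¼)*34 = 17/2)
Y = √57602/2 (Y = √(17/2 + 14392) = √(28801/2) = √57602/2 ≈ 120.00)
-Y = -√57602/2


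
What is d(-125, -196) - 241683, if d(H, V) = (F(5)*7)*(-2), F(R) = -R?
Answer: -241613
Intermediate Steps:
d(H, V) = 70 (d(H, V) = (-1*5*7)*(-2) = -5*7*(-2) = -35*(-2) = 70)
d(-125, -196) - 241683 = 70 - 241683 = -241613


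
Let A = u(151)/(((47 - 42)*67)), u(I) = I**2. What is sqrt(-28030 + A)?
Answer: I*sqrt(3138028415)/335 ≈ 167.22*I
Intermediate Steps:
A = 22801/335 (A = 151**2/(((47 - 42)*67)) = 22801/((5*67)) = 22801/335 ≈ 68.063)
sqrt(-28030 + A) = sqrt(-28030 + 22801/335) = sqrt(-9367249/335) = I*sqrt(3138028415)/335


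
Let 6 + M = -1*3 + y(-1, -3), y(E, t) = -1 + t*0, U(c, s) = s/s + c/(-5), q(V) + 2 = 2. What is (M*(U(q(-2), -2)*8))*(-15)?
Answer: 1200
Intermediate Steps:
q(V) = 0 (q(V) = -2 + 2 = 0)
U(c, s) = 1 - c/5 (U(c, s) = 1 + c*(-⅕) = 1 - c/5)
y(E, t) = -1 (y(E, t) = -1 + 0 = -1)
M = -10 (M = -6 + (-1*3 - 1) = -6 + (-3 - 1) = -6 - 4 = -10)
(M*(U(q(-2), -2)*8))*(-15) = -10*(1 - ⅕*0)*8*(-15) = -10*(1 + 0)*8*(-15) = -10*8*(-15) = -80*(-15) = 1200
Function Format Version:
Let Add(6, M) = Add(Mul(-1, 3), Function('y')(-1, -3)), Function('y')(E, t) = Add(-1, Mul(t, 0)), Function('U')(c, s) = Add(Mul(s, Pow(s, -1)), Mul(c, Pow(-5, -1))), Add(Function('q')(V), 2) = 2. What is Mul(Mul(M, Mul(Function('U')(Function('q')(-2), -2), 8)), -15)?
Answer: 1200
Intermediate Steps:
Function('q')(V) = 0 (Function('q')(V) = Add(-2, 2) = 0)
Function('U')(c, s) = Add(1, Mul(Rational(-1, 5), c)) (Function('U')(c, s) = Add(1, Mul(c, Rational(-1, 5))) = Add(1, Mul(Rational(-1, 5), c)))
Function('y')(E, t) = -1 (Function('y')(E, t) = Add(-1, 0) = -1)
M = -10 (M = Add(-6, Add(Mul(-1, 3), -1)) = Add(-6, Add(-3, -1)) = Add(-6, -4) = -10)
Mul(Mul(M, Mul(Function('U')(Function('q')(-2), -2), 8)), -15) = Mul(Mul(-10, Mul(Add(1, Mul(Rational(-1, 5), 0)), 8)), -15) = Mul(Mul(-10, Mul(Add(1, 0), 8)), -15) = Mul(Mul(-10, Mul(1, 8)), -15) = Mul(Mul(-10, 8), -15) = Mul(-80, -15) = 1200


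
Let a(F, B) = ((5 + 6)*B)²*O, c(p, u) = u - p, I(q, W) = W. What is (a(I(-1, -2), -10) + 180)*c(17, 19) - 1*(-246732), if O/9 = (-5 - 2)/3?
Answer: -261108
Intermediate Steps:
O = -21 (O = 9*((-5 - 2)/3) = 9*(-7*⅓) = 9*(-7/3) = -21)
a(F, B) = -2541*B² (a(F, B) = ((5 + 6)*B)²*(-21) = (11*B)²*(-21) = (121*B²)*(-21) = -2541*B²)
(a(I(-1, -2), -10) + 180)*c(17, 19) - 1*(-246732) = (-2541*(-10)² + 180)*(19 - 1*17) - 1*(-246732) = (-2541*100 + 180)*(19 - 17) + 246732 = (-254100 + 180)*2 + 246732 = -253920*2 + 246732 = -507840 + 246732 = -261108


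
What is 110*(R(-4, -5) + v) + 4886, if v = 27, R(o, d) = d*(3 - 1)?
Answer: 6756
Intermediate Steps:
R(o, d) = 2*d (R(o, d) = d*2 = 2*d)
110*(R(-4, -5) + v) + 4886 = 110*(2*(-5) + 27) + 4886 = 110*(-10 + 27) + 4886 = 110*17 + 4886 = 1870 + 4886 = 6756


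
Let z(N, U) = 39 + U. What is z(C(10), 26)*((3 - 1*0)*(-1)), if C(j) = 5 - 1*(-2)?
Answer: -195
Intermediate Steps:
C(j) = 7 (C(j) = 5 + 2 = 7)
z(C(10), 26)*((3 - 1*0)*(-1)) = (39 + 26)*((3 - 1*0)*(-1)) = 65*((3 + 0)*(-1)) = 65*(3*(-1)) = 65*(-3) = -195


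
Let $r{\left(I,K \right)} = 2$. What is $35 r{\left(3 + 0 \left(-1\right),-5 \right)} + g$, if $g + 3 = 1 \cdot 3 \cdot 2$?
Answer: $73$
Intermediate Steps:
$g = 3$ ($g = -3 + 1 \cdot 3 \cdot 2 = -3 + 3 \cdot 2 = -3 + 6 = 3$)
$35 r{\left(3 + 0 \left(-1\right),-5 \right)} + g = 35 \cdot 2 + 3 = 70 + 3 = 73$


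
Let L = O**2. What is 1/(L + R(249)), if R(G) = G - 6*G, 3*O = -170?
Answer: 9/17695 ≈ 0.00050862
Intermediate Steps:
O = -170/3 (O = (1/3)*(-170) = -170/3 ≈ -56.667)
R(G) = -5*G (R(G) = G - 6*G = -5*G)
L = 28900/9 (L = (-170/3)**2 = 28900/9 ≈ 3211.1)
1/(L + R(249)) = 1/(28900/9 - 5*249) = 1/(28900/9 - 1245) = 1/(17695/9) = 9/17695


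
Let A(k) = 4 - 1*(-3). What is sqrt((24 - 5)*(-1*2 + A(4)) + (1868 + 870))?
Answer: sqrt(2833) ≈ 53.226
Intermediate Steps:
A(k) = 7 (A(k) = 4 + 3 = 7)
sqrt((24 - 5)*(-1*2 + A(4)) + (1868 + 870)) = sqrt((24 - 5)*(-1*2 + 7) + (1868 + 870)) = sqrt(19*(-2 + 7) + 2738) = sqrt(19*5 + 2738) = sqrt(95 + 2738) = sqrt(2833)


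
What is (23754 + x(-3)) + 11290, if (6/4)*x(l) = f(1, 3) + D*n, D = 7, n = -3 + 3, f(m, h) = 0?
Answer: 35044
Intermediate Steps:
n = 0
x(l) = 0 (x(l) = 2*(0 + 7*0)/3 = 2*(0 + 0)/3 = (⅔)*0 = 0)
(23754 + x(-3)) + 11290 = (23754 + 0) + 11290 = 23754 + 11290 = 35044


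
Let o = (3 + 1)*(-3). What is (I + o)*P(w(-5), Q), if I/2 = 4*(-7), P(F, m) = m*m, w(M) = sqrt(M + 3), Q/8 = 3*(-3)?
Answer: -352512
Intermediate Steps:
Q = -72 (Q = 8*(3*(-3)) = 8*(-9) = -72)
w(M) = sqrt(3 + M)
P(F, m) = m**2
o = -12 (o = 4*(-3) = -12)
I = -56 (I = 2*(4*(-7)) = 2*(-28) = -56)
(I + o)*P(w(-5), Q) = (-56 - 12)*(-72)**2 = -68*5184 = -352512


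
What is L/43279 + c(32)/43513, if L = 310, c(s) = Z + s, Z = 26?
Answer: 15999212/1883199127 ≈ 0.0084958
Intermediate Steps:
c(s) = 26 + s
L/43279 + c(32)/43513 = 310/43279 + (26 + 32)/43513 = 310*(1/43279) + 58*(1/43513) = 310/43279 + 58/43513 = 15999212/1883199127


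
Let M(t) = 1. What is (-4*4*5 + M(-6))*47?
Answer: -3713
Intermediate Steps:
(-4*4*5 + M(-6))*47 = (-4*4*5 + 1)*47 = (-16*5 + 1)*47 = (-80 + 1)*47 = -79*47 = -3713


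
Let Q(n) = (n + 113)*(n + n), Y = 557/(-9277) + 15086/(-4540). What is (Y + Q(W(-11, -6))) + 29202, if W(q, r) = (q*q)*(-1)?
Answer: 655657362219/21058790 ≈ 31135.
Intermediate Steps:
W(q, r) = -q² (W(q, r) = q²*(-1) = -q²)
Y = -71240801/21058790 (Y = 557*(-1/9277) + 15086*(-1/4540) = -557/9277 - 7543/2270 = -71240801/21058790 ≈ -3.3829)
Q(n) = 2*n*(113 + n) (Q(n) = (113 + n)*(2*n) = 2*n*(113 + n))
(Y + Q(W(-11, -6))) + 29202 = (-71240801/21058790 + 2*(-1*(-11)²)*(113 - 1*(-11)²)) + 29202 = (-71240801/21058790 + 2*(-1*121)*(113 - 1*121)) + 29202 = (-71240801/21058790 + 2*(-121)*(113 - 121)) + 29202 = (-71240801/21058790 + 2*(-121)*(-8)) + 29202 = (-71240801/21058790 + 1936) + 29202 = 40698576639/21058790 + 29202 = 655657362219/21058790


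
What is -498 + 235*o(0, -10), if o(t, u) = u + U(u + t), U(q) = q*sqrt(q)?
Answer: -2848 - 2350*I*sqrt(10) ≈ -2848.0 - 7431.4*I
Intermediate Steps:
U(q) = q**(3/2)
o(t, u) = u + (t + u)**(3/2) (o(t, u) = u + (u + t)**(3/2) = u + (t + u)**(3/2))
-498 + 235*o(0, -10) = -498 + 235*(-10 + (0 - 10)**(3/2)) = -498 + 235*(-10 + (-10)**(3/2)) = -498 + 235*(-10 - 10*I*sqrt(10)) = -498 + (-2350 - 2350*I*sqrt(10)) = -2848 - 2350*I*sqrt(10)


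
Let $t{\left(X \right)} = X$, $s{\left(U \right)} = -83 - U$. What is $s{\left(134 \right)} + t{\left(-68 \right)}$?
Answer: $-285$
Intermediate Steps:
$s{\left(134 \right)} + t{\left(-68 \right)} = \left(-83 - 134\right) - 68 = -217 - 68 = -285$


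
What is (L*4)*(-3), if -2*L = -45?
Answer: -270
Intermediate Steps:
L = 45/2 (L = -½*(-45) = 45/2 ≈ 22.500)
(L*4)*(-3) = ((45/2)*4)*(-3) = 90*(-3) = -270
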